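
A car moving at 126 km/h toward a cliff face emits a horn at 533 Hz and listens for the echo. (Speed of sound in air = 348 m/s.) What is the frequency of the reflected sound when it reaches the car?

126 km/h = 35 m/s.
The cliff face receives the sound from a moving source: f₁ = f₀ · v/(v − v_e) = 533 × 348/313 ≈ 593 Hz.
On the return leg the car is a moving observer: f₂ = f₁ · (v + v_e)/v = 593 × 383/348 ≈ 652 Hz.

652 Hz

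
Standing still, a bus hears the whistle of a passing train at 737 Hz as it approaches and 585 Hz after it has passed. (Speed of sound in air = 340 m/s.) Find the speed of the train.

f₁/f₂ = (v + v_s)/(v − v_s), so v_s = v · (f₁ − f₂)/(f₁ + f₂).
v_s = 340 × (737 − 585)/(737 + 585) = 340 × 152/1322 ≈ 39 m/s.

39 m/s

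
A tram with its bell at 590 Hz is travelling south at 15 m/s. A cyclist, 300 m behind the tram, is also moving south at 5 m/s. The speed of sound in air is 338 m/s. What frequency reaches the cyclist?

573 Hz

The cyclist is behind, so the tram is moving away from it while the cyclist is moving toward the tram.
Both move, so f' = f · (v + v_o)/(v + v_s).
f' = 590 × (338 + 5)/(338 + 15) = 590 × 343/353 ≈ 573 Hz.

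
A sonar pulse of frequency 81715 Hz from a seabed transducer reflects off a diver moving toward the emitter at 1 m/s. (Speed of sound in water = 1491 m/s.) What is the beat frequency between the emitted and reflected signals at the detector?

110 Hz

At the diver (a moving observer), f₁ = f₀ · (v + u)/v = 81715 × 1492/1491 ≈ 81769.8 Hz.
On reflection it acts as a source moving toward the stationary detector: f₂ = f₁ · v/(v − u) = 81769.8 × 1491/1490 ≈ 81824.7 Hz.
Beat frequency: |f₂ − f₀| = 2u·f₀/(v − u) = 2 × 1 × 81715/1490 ≈ 110 Hz.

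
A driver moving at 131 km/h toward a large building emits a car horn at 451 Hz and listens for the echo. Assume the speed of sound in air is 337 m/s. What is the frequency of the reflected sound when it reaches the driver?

560 Hz

131 km/h = 36.39 m/s.
The large building receives the sound from a moving source: f₁ = f₀ · v/(v − v_e) = 451 × 337/300.61 ≈ 506 Hz.
On the return leg the driver is a moving observer: f₂ = f₁ · (v + v_e)/v = 506 × 373.39/337 ≈ 560 Hz.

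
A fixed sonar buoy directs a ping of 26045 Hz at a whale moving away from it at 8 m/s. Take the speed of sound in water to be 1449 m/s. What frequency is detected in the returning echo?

25759 Hz

The whale first receives the wave as a moving observer: f₁ = f₀ · (v − u)/v = 26045 × (1449 − 8)/1449 ≈ 25901 Hz.
On reflection it acts as a source moving away from the stationary detector: f₂ = f₁ · v/(v + u) = 25901 × 1449/1457 ≈ 25759 Hz.
Equivalently f₂ = f₀ · (v − u)/(v + u).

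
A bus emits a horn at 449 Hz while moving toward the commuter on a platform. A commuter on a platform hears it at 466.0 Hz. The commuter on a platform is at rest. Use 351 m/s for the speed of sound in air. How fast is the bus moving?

f' = f · v/(v − v_s) ⇒ v_s = v · |1 − f/f'|.
v_s = 351 × |1 − 449/466.0| = 351 × 0.03648 ≈ 12.8 m/s.

12.8 m/s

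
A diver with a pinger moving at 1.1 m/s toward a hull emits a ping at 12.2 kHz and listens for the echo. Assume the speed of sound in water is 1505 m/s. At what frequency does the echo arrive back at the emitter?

12.22 kHz

The hull receives the sound from a moving source: f₁ = f₀ · v/(v − v_e) = 12.2 × 1505/1503.9 ≈ 12.21 kHz.
On the return leg the diver with a pinger is a moving observer: f₂ = f₁ · (v + v_e)/v = 12.21 × 1506.1/1505 ≈ 12.22 kHz.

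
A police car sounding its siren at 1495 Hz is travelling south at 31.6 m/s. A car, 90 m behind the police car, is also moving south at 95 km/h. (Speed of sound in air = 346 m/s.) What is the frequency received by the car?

95 km/h = 26.39 m/s.
The car is behind, so the police car is moving away from it while the car is moving toward the police car.
With source receding and observer approaching, f' = f · (v + v_o)/(v + v_s).
f' = 1495 × (346 + 26.39)/(346 + 31.6) = 1495 × 372.39/377.6 ≈ 1474 Hz.

1474 Hz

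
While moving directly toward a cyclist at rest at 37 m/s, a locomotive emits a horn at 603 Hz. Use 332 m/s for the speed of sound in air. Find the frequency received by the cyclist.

With the source moving toward a stationary observer, f' = f · v/(v − v_s).
f' = 603 × 332/(332 − 37) = 603 × 332/295 ≈ 679 Hz.

679 Hz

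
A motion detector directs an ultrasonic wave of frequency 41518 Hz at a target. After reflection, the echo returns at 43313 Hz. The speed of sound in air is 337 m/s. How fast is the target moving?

Double Doppler shift off a moving reflector: f₂ = f₀ · (v + u)/(v − u) (u > 0 toward emitter).
Rearranging, u = v · (f₂ − f₀)/(f₂ + f₀) = 337 × 1795/84831 ≈ 7.1 m/s.
So the target is moving at 7.1 m/s toward the emitter.

7.1 m/s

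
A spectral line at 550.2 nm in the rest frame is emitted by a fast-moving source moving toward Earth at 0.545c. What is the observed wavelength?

Relativistic Doppler for wavelength: λ' = λ₀ · √((1 − β)/(1 + β)).
λ' = 550.2 × √(0.4550/1.5450) = 550.2 × 0.54268 ≈ 298.6 nm.

298.6 nm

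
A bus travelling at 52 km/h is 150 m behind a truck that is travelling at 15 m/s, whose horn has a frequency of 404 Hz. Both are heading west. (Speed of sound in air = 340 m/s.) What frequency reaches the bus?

52 km/h = 14.44 m/s.
The bus is behind, so the truck is moving away from it while the bus is moving toward the truck.
With source receding and observer approaching, f' = f · (v + v_o)/(v + v_s).
f' = 404 × (340 + 14.44)/(340 + 15) = 404 × 354.44/355 ≈ 403 Hz.

403 Hz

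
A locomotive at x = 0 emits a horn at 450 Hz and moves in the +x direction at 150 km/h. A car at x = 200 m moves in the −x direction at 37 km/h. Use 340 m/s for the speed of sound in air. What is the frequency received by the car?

528 Hz

150 km/h = 41.67 m/s; 37 km/h = 10.28 m/s.
The observer lies on the +x side, so the source is heading toward the observer and the observer is heading toward the source.
With source approaching and observer approaching, f' = f · (v + v_o)/(v − v_s).
f' = 450 × (340 + 10.28)/(340 − 41.67) = 450 × 350.28/298.33 ≈ 528 Hz.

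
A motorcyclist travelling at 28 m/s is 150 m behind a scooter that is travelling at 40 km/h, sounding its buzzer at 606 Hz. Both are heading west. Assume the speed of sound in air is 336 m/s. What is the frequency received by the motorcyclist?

635 Hz

40 km/h = 11.11 m/s.
The motorcyclist is behind, so the scooter is moving away from it while the motorcyclist is moving toward the scooter.
Both move, so f' = f · (v + v_o)/(v + v_s).
f' = 606 × (336 + 28)/(336 + 11.11) = 606 × 364/347.11 ≈ 635 Hz.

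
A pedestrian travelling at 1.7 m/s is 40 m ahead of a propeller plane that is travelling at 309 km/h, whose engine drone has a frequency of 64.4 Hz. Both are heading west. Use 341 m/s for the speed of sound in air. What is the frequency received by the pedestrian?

86 Hz

309 km/h = 85.83 m/s.
The pedestrian is ahead, so the propeller plane is moving toward it while the pedestrian is moving away from the propeller plane.
With source approaching and observer receding, f' = f · (v − v_o)/(v − v_s).
f' = 64.4 × (341 − 1.7)/(341 − 85.83) = 64.4 × 339.3/255.17 ≈ 86 Hz.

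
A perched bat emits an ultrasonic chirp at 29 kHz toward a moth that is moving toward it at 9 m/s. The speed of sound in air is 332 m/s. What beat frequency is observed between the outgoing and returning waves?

The moth first receives the wave as a moving observer: f₁ = f₀ · (v + u)/v = 29 × (332 + 9)/332 ≈ 29.786 kHz.
The reflection then acts as a moving source: f₂ = f₁ · v/(v − u) ≈ 30.616 kHz.
Beat frequency (with f₀ = 29000 Hz): |f₂ − f₀| = 2u·f₀/(v − u) = 2 × 9 × 29000/323 ≈ 1616 Hz.

1616 Hz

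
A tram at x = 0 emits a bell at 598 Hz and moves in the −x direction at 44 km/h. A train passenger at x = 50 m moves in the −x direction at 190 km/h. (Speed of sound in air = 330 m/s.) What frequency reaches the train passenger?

669 Hz

44 km/h = 12.22 m/s; 190 km/h = 52.78 m/s.
The observer lies on the +x side, so the source is heading away from the observer and the observer is heading toward the source.
With source receding and observer approaching, f' = f · (v + v_o)/(v + v_s).
f' = 598 × (330 + 52.78)/(330 + 12.22) = 598 × 382.78/342.22 ≈ 669 Hz.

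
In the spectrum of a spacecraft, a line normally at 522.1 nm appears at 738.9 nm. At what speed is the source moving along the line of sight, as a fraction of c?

0.334c

λ'/λ₀ = 1.4152 > 1 (redshift), so the source is receding.
λ'/λ₀ = √((1 + β)/(1 − β)) for a receding source ⇒ β = (r² − 1)/(r² + 1) with r = λ'/λ₀.
β = (2.0029 − 1)/(2.0029 + 1) ≈ 0.334.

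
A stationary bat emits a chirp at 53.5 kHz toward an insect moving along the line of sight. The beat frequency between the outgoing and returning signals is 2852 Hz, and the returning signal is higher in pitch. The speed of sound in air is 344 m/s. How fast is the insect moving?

8.9 m/s

Double Doppler shift off a moving reflector: f₂ = f₀ · (v + u)/(v − u) (u > 0 toward emitter).
Returning signal is higher, so f₂ = f₀ + Δf = 53500 + 2852 = 56352 Hz.
Rearranging, u = v · (f₂ − f₀)/(f₂ + f₀) = 344 × 2852/109852 ≈ 8.9 m/s.
So the insect is moving at 8.9 m/s toward the emitter.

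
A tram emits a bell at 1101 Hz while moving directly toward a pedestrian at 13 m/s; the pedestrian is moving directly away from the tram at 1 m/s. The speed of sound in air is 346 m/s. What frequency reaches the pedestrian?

1141 Hz

General Doppler shift: f' = f · (v − v_o)/(v − v_s).
f' = 1101 × (346 − 1)/(346 − 13) = 1101 × 345/333 ≈ 1141 Hz.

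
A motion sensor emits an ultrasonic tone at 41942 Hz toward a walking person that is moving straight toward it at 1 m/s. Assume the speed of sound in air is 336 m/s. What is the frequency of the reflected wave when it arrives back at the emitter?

42192 Hz

At the walking person (a moving observer), f₁ = f₀ · (v + u)/v = 41942 × 337/336 ≈ 42067 Hz.
On reflection it acts as a source moving toward the stationary detector: f₂ = f₁ · v/(v − u) = 42067 × 336/335 ≈ 42192 Hz.
Equivalently f₂ = f₀ · (v + u)/(v − u).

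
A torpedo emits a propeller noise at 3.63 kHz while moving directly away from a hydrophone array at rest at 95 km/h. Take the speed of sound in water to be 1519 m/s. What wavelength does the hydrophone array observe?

95 km/h = 26.39 m/s.
Only the source moves, away from the listener, so f' = f · v/(v + v_s).
f' = 3.63 × 1519/(1519 + 26.39) ≈ 3.57 kHz.
λ' = v/f' = 1519/3568.01 ≈ 42.6 cm.

42.6 cm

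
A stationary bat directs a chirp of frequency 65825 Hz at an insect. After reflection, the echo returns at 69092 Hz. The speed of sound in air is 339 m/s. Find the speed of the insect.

Double Doppler shift off a moving reflector: f₂ = f₀ · (v + u)/(v − u) (u > 0 toward emitter).
Rearranging, u = v · (f₂ − f₀)/(f₂ + f₀) = 339 × 3267/134917 ≈ 8.2 m/s.
So the insect is moving at 8.2 m/s toward the emitter.

8.2 m/s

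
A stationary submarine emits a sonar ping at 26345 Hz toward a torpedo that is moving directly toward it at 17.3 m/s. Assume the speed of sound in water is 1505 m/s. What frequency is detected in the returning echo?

26958 Hz

The torpedo first receives the wave as a moving observer: f₁ = f₀ · (v + u)/v = 26345 × (1505 + 17.3)/1505 ≈ 26648 Hz.
On reflection it acts as a source moving toward the stationary detector: f₂ = f₁ · v/(v − u) = 26648 × 1505/1487.7 ≈ 26958 Hz.
Equivalently f₂ = f₀ · (v + u)/(v − u).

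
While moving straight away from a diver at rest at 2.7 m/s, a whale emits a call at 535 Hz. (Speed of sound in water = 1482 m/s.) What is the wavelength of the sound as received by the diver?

2.78 m

Moving source, stationary observer: f' = f · v/(v + v_s) since the source is receding.
f' = 535 × 1482/(1482 + 2.7) ≈ 534 Hz.
λ' = v/f' = 1482/534.027 ≈ 2.78 m.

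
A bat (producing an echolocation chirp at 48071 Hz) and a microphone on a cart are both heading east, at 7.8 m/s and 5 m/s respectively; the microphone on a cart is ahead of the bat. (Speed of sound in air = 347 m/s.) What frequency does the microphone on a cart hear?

The microphone on a cart is ahead, so the bat is moving toward it while the microphone on a cart is moving away from the bat.
With source approaching and observer receding, f' = f · (v − v_o)/(v − v_s).
f' = 48071 × (347 − 5)/(347 − 7.8) = 48071 × 342/339.2 ≈ 48468 Hz.

48468 Hz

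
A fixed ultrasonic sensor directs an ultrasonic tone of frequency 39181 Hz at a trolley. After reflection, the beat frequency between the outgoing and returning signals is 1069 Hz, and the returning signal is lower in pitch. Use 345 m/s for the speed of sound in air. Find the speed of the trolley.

Double Doppler shift off a moving reflector: f₂ = f₀ · (v + u)/(v − u) (u > 0 toward emitter).
Returning signal is lower, so f₂ = f₀ − Δf = 39181 − 1069 = 38112 Hz.
Rearranging, u = v · (f₂ − f₀)/(f₂ + f₀) = 345 × -1069/77293 ≈ -4.8 m/s.
So the trolley is moving at 4.8 m/s away from the emitter.

4.8 m/s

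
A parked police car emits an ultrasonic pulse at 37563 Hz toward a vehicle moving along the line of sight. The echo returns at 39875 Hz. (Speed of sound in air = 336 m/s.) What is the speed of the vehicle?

Double Doppler shift off a moving reflector: f₂ = f₀ · (v + u)/(v − u) (u > 0 toward emitter).
Rearranging, u = v · (f₂ − f₀)/(f₂ + f₀) = 336 × 2312/77438 ≈ 10.0 m/s.
So the vehicle is moving at 10.0 m/s toward the emitter.

10.0 m/s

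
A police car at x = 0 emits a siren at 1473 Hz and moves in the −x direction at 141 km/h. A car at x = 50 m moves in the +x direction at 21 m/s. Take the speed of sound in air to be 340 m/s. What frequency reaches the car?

1239 Hz

141 km/h = 39.17 m/s.
The observer lies on the +x side, so the source is heading away from the observer and the observer is heading away from the source.
Both move, so f' = f · (v − v_o)/(v + v_s).
f' = 1473 × (340 − 21)/(340 + 39.17) = 1473 × 319/379.17 ≈ 1239 Hz.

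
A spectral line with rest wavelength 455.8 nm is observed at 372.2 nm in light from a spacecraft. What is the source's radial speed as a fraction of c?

λ'/λ₀ = 0.8166 < 1 (blueshift), so the source is approaching.
λ'/λ₀ = √((1 − β)/(1 + β)) for an approaching source ⇒ β = (1 − r²)/(1 + r²) with r = λ'/λ₀.
β = (1 − 0.6668)/(1 + 0.6668) ≈ 0.200.

0.200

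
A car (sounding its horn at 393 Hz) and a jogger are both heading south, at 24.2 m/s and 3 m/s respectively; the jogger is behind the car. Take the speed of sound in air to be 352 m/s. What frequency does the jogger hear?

371 Hz

The jogger is behind, so the car is moving away from it while the jogger is moving toward the car.
With source receding and observer approaching, f' = f · (v + v_o)/(v + v_s).
f' = 393 × (352 + 3)/(352 + 24.2) = 393 × 355/376.2 ≈ 371 Hz.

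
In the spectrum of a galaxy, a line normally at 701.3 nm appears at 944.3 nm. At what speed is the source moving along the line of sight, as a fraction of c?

0.289

λ'/λ₀ = 1.3465 > 1 (redshift), so the source is receding.
λ'/λ₀ = √((1 + β)/(1 − β)) for a receding source ⇒ β = (r² − 1)/(r² + 1) with r = λ'/λ₀.
β = (1.8131 − 1)/(1.8131 + 1) ≈ 0.289.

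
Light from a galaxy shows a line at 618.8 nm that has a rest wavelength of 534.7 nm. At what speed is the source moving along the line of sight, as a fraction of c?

λ'/λ₀ = 1.1573 > 1 (redshift), so the source is receding.
λ'/λ₀ = √((1 + β)/(1 − β)) for a receding source ⇒ β = (r² − 1)/(r² + 1) with r = λ'/λ₀.
β = (1.3393 − 1)/(1.3393 + 1) ≈ 0.145.

0.145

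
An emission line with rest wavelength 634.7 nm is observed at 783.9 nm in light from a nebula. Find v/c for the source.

λ'/λ₀ = 1.2351 > 1 (redshift), so the source is receding.
λ'/λ₀ = √((1 + β)/(1 − β)) for a receding source ⇒ β = (r² − 1)/(r² + 1) with r = λ'/λ₀.
β = (1.5254 − 1)/(1.5254 + 1) ≈ 0.208.

0.208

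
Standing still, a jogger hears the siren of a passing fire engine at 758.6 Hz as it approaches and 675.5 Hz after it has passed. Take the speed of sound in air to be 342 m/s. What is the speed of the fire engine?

19.8 m/s

f₁/f₂ = (v + v_s)/(v − v_s), so v_s = v · (f₁ − f₂)/(f₁ + f₂).
v_s = 342 × (758.6 − 675.5)/(758.6 + 675.5) = 342 × 83.1/1434.1 ≈ 19.8 m/s.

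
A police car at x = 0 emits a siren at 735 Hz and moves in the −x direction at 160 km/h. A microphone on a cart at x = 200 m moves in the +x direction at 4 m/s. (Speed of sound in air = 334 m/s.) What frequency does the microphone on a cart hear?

160 km/h = 44.44 m/s.
The observer lies on the +x side, so the source is heading away from the observer and the observer is heading away from the source.
With source receding and observer receding, f' = f · (v − v_o)/(v + v_s).
f' = 735 × (334 − 4)/(334 + 44.44) = 735 × 330/378.44 ≈ 641 Hz.

641 Hz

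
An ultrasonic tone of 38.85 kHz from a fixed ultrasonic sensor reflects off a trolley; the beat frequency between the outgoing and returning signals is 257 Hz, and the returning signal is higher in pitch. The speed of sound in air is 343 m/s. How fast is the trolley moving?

1.13 m/s

Double Doppler shift off a moving reflector: f₂ = f₀ · (v + u)/(v − u) (u > 0 toward emitter).
Returning signal is higher, so f₂ = f₀ + Δf = 38850 + 257 = 39107 Hz.
Rearranging, u = v · (f₂ − f₀)/(f₂ + f₀) = 343 × 257/77957 ≈ 1.13 m/s.
So the trolley is moving at 1.13 m/s toward the emitter.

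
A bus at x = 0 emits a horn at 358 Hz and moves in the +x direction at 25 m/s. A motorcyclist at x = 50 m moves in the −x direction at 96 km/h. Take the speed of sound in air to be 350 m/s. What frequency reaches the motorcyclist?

96 km/h = 26.67 m/s.
The observer lies on the +x side, so the source is heading toward the observer and the observer is heading toward the source.
General Doppler shift: f' = f · (v + v_o)/(v − v_s).
f' = 358 × (350 + 26.67)/(350 − 25) = 358 × 376.67/325 ≈ 415 Hz.

415 Hz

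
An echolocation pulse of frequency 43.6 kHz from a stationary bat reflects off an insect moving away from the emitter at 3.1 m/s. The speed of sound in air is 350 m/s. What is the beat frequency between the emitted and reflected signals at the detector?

766 Hz

The insect first receives the wave as a moving observer: f₁ = f₀ · (v − u)/v = 43.6 × (350 − 3.1)/350 ≈ 43.214 kHz.
The reflection then acts as a moving source: f₂ = f₁ · v/(v + u) ≈ 42.834 kHz.
Equivalently f₂ = f₀ · (v − u)/(v + u).
Beat frequency (with f₀ = 43600 Hz): |f₂ − f₀| = 2u·f₀/(v + u) = 2 × 3.1 × 43600/353.1 ≈ 766 Hz.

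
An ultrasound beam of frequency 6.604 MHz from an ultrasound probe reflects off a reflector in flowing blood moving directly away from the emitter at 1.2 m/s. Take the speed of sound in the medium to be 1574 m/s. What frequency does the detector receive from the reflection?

At the reflector in flowing blood (a moving observer), f₁ = f₀ · (v − u)/v = 6.604 × 1572.8/1574 ≈ 6.599 MHz.
On reflection it acts as a source moving away from the stationary detector: f₂ = f₁ · v/(v + u) = 6.599 × 1574/1575.2 ≈ 6.594 MHz.

6.594 MHz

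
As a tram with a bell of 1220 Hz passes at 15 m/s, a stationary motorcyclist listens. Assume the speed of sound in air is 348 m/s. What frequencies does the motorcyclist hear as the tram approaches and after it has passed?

Approaching: f₁ = f · v/(v − v_s) = 1220 × 348/333 ≈ 1275 Hz.
Receding: f₂ = f · v/(v + v_s) = 1220 × 348/363 ≈ 1170 Hz.

1275 Hz approaching; 1170 Hz receding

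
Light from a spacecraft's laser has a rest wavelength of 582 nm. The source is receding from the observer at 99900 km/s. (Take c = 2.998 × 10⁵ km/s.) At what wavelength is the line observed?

β = v/c = 99900/299800 = 0.3332.
Relativistic Doppler for wavelength: λ' = λ₀ · √((1 + β)/(1 − β)).
λ' = 582 × √(1.3332/0.6668) = 582 × 1.41404 ≈ 823.0 nm.

823.0 nm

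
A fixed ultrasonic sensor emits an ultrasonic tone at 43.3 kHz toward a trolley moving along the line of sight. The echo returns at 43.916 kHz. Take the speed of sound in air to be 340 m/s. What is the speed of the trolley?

Double Doppler shift off a moving reflector: f₂ = f₀ · (v + u)/(v − u) (u > 0 toward emitter).
Rearranging, u = v · (f₂ − f₀)/(f₂ + f₀) = 340 × 0.616/87.216 ≈ 2.40 m/s.
So the trolley is moving at 2.40 m/s toward the emitter.

2.40 m/s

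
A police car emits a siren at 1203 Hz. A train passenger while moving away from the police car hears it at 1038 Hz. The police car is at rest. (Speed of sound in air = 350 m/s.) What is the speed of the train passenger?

48 m/s

f' = f · (v − v_o)/v ⇒ v_o = v · |f'/f − 1|.
v_o = 350 × |1038/1203 − 1| = 350 × 0.1372 ≈ 48 m/s.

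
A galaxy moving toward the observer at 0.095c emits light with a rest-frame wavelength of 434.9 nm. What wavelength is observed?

395.4 nm

Relativistic Doppler for wavelength: λ' = λ₀ · √((1 − β)/(1 + β)).
λ' = 434.9 × √(0.9050/1.0950) = 434.9 × 0.90911 ≈ 395.4 nm.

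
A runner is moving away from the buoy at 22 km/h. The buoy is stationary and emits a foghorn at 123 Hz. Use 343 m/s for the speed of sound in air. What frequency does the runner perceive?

121 Hz

22 km/h = 6.111 m/s.
Only the observer moves, away from the source, so f' = f · (v − v_o)/v.
f' = 123 × (343 − 6.111)/343 = 123 × 336.89/343 ≈ 121 Hz.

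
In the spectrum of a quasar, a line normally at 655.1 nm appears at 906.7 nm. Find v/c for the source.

0.314c

λ'/λ₀ = 1.3841 > 1 (redshift), so the source is receding.
λ'/λ₀ = √((1 + β)/(1 − β)) for a receding source ⇒ β = (r² − 1)/(r² + 1) with r = λ'/λ₀.
β = (1.9156 − 1)/(1.9156 + 1) ≈ 0.314.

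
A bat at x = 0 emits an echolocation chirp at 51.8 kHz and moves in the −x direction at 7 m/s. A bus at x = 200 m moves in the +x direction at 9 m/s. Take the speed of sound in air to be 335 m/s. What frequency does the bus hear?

The observer lies on the +x side, so the source is heading away from the observer and the observer is heading away from the source.
With source receding and observer receding, f' = f · (v − v_o)/(v + v_s).
f' = 51.8 × (335 − 9)/(335 + 7) = 51.8 × 326/342 ≈ 49.4 kHz.

49.4 kHz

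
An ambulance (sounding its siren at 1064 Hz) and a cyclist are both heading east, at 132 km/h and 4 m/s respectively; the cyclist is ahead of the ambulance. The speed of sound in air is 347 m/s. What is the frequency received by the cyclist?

1176 Hz

132 km/h = 36.67 m/s.
The cyclist is ahead, so the ambulance is moving toward it while the cyclist is moving away from the ambulance.
With source approaching and observer receding, f' = f · (v − v_o)/(v − v_s).
f' = 1064 × (347 − 4)/(347 − 36.67) = 1064 × 343/310.33 ≈ 1176 Hz.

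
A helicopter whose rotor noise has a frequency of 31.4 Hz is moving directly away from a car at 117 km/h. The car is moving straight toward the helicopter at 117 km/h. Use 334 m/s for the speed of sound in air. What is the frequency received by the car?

117 km/h = 32.5 m/s; 117 km/h = 32.5 m/s.
Both move, so f' = f · (v + v_o)/(v + v_s).
f' = 31.4 × (334 + 32.5)/(334 + 32.5) = 31.4 × 366.5/366.5 ≈ 31.4 Hz.

31.4 Hz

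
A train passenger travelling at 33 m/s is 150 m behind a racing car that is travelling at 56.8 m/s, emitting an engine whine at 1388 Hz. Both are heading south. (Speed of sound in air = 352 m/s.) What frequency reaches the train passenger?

The train passenger is behind, so the racing car is moving away from it while the train passenger is moving toward the racing car.
General Doppler shift: f' = f · (v + v_o)/(v + v_s).
f' = 1388 × (352 + 33)/(352 + 56.8) = 1388 × 385/408.8 ≈ 1307 Hz.

1307 Hz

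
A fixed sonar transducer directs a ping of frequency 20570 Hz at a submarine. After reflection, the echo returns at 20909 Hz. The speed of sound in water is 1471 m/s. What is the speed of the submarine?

12.0 m/s

Double Doppler shift off a moving reflector: f₂ = f₀ · (v + u)/(v − u) (u > 0 toward emitter).
Rearranging, u = v · (f₂ − f₀)/(f₂ + f₀) = 1471 × 339/41479 ≈ 12.0 m/s.
So the submarine is moving at 12.0 m/s toward the emitter.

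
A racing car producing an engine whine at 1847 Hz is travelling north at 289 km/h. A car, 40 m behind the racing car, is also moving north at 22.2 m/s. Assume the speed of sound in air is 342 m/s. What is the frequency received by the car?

289 km/h = 80.28 m/s.
The car is behind, so the racing car is moving away from it while the car is moving toward the racing car.
With source receding and observer approaching, f' = f · (v + v_o)/(v + v_s).
f' = 1847 × (342 + 22.2)/(342 + 80.28) = 1847 × 364.2/422.28 ≈ 1593 Hz.

1593 Hz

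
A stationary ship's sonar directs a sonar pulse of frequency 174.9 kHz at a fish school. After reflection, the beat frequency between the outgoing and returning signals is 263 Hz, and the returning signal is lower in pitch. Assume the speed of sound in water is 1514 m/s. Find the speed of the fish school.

1.14 m/s

Double Doppler shift off a moving reflector: f₂ = f₀ · (v + u)/(v − u) (u > 0 toward emitter).
Returning signal is lower, so f₂ = f₀ − Δf = 174900 − 263 = 174637 Hz.
Rearranging, u = v · (f₂ − f₀)/(f₂ + f₀) = 1514 × -263/349537 ≈ -1.14 m/s.
So the fish school is moving at 1.14 m/s away from the emitter.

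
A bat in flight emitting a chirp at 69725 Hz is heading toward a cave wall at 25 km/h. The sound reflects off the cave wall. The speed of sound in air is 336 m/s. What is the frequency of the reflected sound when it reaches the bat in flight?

72668 Hz

25 km/h = 6.944 m/s.
The cave wall receives the sound from a moving source: f₁ = f₀ · v/(v − v_e) = 69725 × 336/329.06 ≈ 71196 Hz.
On the return leg the bat in flight is a moving observer: f₂ = f₁ · (v + v_e)/v = 71196 × 342.94/336 ≈ 72668 Hz.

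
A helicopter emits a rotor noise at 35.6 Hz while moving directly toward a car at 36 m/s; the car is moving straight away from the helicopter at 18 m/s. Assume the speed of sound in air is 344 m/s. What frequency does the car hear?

37.7 Hz

Both move, so f' = f · (v − v_o)/(v − v_s).
f' = 35.6 × (344 − 18)/(344 − 36) = 35.6 × 326/308 ≈ 37.7 Hz.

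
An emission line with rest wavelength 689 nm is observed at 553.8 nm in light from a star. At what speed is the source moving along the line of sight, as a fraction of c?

0.215

λ'/λ₀ = 0.8038 < 1 (blueshift), so the source is approaching.
λ'/λ₀ = √((1 − β)/(1 + β)) for an approaching source ⇒ β = (1 − r²)/(1 + r²) with r = λ'/λ₀.
β = (1 − 0.6461)/(1 + 0.6461) ≈ 0.215.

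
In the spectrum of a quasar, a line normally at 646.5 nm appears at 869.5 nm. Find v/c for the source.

0.288c

λ'/λ₀ = 1.3449 > 1 (redshift), so the source is receding.
λ'/λ₀ = √((1 + β)/(1 − β)) for a receding source ⇒ β = (r² − 1)/(r² + 1) with r = λ'/λ₀.
β = (1.8088 − 1)/(1.8088 + 1) ≈ 0.288.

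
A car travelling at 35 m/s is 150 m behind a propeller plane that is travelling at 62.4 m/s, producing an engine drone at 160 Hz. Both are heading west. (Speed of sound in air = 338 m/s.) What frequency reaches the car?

The car is behind, so the propeller plane is moving away from it while the car is moving toward the propeller plane.
Both move, so f' = f · (v + v_o)/(v + v_s).
f' = 160 × (338 + 35)/(338 + 62.4) = 160 × 373/400.4 ≈ 149 Hz.

149 Hz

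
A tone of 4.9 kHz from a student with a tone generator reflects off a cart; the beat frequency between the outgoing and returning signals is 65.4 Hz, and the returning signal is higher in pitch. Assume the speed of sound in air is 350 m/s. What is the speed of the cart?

2.32 m/s

Double Doppler shift off a moving reflector: f₂ = f₀ · (v + u)/(v − u) (u > 0 toward emitter).
Returning signal is higher, so f₂ = f₀ + Δf = 4900 + 65.4 = 4965.4 Hz.
Rearranging, u = v · (f₂ − f₀)/(f₂ + f₀) = 350 × 65.4/9865.4 ≈ 2.32 m/s.
So the cart is moving at 2.32 m/s toward the emitter.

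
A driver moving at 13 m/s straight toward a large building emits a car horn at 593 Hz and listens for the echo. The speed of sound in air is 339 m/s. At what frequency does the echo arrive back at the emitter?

The large building receives the sound from a moving source: f₁ = f₀ · v/(v − v_e) = 593 × 339/326 ≈ 617 Hz.
On the return leg the driver is a moving observer: f₂ = f₁ · (v + v_e)/v = 617 × 352/339 ≈ 640 Hz.
Equivalently f₂ = f₀ · (v + v_e)/(v − v_e).

640 Hz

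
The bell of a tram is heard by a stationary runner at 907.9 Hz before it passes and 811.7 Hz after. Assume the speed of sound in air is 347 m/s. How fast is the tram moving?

f₁/f₂ = (v + v_s)/(v − v_s), so v_s = v · (f₁ − f₂)/(f₁ + f₂).
v_s = 347 × (907.9 − 811.7)/(907.9 + 811.7) = 347 × 96.2/1719.6 ≈ 19.4 m/s.

19.4 m/s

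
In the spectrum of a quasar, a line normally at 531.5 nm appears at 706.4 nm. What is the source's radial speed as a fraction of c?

0.277

λ'/λ₀ = 1.3291 > 1 (redshift), so the source is receding.
λ'/λ₀ = √((1 + β)/(1 − β)) for a receding source ⇒ β = (r² − 1)/(r² + 1) with r = λ'/λ₀.
β = (1.7664 − 1)/(1.7664 + 1) ≈ 0.277.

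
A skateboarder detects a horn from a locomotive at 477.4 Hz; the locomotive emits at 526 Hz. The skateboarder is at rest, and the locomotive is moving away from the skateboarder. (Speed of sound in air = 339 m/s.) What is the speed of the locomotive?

35 m/s

f' = f · v/(v + v_s) ⇒ v_s = v · |1 − f/f'|.
v_s = 339 × |1 − 526/477.4| = 339 × 0.1018 ≈ 35 m/s.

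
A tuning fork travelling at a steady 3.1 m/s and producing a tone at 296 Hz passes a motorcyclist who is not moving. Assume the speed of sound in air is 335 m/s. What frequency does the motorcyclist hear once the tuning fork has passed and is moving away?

293 Hz

Receding: f₂ = f · v/(v + v_s) = 296 × 335/338.1 ≈ 293 Hz.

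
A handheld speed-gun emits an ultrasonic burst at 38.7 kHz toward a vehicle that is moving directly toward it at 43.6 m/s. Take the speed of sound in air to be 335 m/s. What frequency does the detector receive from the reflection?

50.3 kHz

The vehicle first receives the wave as a moving observer: f₁ = f₀ · (v + u)/v = 38.7 × (335 + 43.6)/335 ≈ 43.7 kHz.
The reflection then acts as a moving source: f₂ = f₁ · v/(v − u) ≈ 50.3 kHz.
Equivalently f₂ = f₀ · (v + u)/(v − u).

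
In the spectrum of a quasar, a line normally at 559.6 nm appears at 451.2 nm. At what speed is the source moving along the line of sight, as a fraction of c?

λ'/λ₀ = 0.8063 < 1 (blueshift), so the source is approaching.
λ'/λ₀ = √((1 − β)/(1 + β)) for an approaching source ⇒ β = (1 − r²)/(1 + r²) with r = λ'/λ₀.
β = (1 − 0.6501)/(1 + 0.6501) ≈ 0.212.

0.212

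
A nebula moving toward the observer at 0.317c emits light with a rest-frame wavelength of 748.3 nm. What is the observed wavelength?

Relativistic Doppler for wavelength: λ' = λ₀ · √((1 − β)/(1 + β)).
λ' = 748.3 × √(0.6830/1.3170) = 748.3 × 0.72014 ≈ 538.9 nm.

538.9 nm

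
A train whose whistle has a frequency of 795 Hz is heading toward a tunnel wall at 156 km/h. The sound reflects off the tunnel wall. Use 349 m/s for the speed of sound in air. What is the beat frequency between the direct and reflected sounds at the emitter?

156 km/h = 43.33 m/s.
The tunnel wall receives the sound from a moving source: f₁ = f₀ · v/(v − v_e) = 795 × 349/305.67 ≈ 908 Hz.
On the return leg the train is a moving observer: f₂ = f₁ · (v + v_e)/v = 908 × 392.33/349 ≈ 1020 Hz.
Beat against the emitted tone: |f₂ − f₀| = 2v_e·f₀/(v − v_e) = 2 × 43.33 × 795/305.67 ≈ 225 Hz.

225 Hz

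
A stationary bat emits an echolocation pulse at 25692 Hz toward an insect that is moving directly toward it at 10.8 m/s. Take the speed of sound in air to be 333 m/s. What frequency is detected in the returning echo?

27414 Hz

At the insect (a moving observer), f₁ = f₀ · (v + u)/v = 25692 × 343.8/333 ≈ 26525 Hz.
On reflection it acts as a source moving toward the stationary detector: f₂ = f₁ · v/(v − u) = 26525 × 333/322.2 ≈ 27414 Hz.
Equivalently f₂ = f₀ · (v + u)/(v − u).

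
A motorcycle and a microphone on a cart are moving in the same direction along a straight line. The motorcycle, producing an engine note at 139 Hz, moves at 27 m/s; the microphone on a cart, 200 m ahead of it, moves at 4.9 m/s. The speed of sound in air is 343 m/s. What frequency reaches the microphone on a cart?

The microphone on a cart is ahead, so the motorcycle is moving toward it while the microphone on a cart is moving away from the motorcycle.
General Doppler shift: f' = f · (v − v_o)/(v − v_s).
f' = 139 × (343 − 4.9)/(343 − 27) = 139 × 338.1/316 ≈ 149 Hz.

149 Hz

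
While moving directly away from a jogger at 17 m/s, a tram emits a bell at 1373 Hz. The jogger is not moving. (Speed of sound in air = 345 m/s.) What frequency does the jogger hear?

1309 Hz

With the source moving away from a stationary observer, f' = f · v/(v + v_s).
f' = 1373 × 345/(345 + 17) = 1373 × 345/362 ≈ 1309 Hz.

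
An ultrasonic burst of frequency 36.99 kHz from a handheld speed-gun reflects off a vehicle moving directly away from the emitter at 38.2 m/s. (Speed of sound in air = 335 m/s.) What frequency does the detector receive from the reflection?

The vehicle first receives the wave as a moving observer: f₁ = f₀ · (v − u)/v = 36.99 × (335 − 38.2)/335 ≈ 32.8 kHz.
On reflection it acts as a source moving away from the stationary detector: f₂ = f₁ · v/(v + u) = 32.8 × 335/373.2 ≈ 29.4 kHz.
Equivalently f₂ = f₀ · (v − u)/(v + u).

29.4 kHz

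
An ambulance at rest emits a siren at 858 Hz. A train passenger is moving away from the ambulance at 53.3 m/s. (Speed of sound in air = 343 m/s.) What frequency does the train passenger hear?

725 Hz

Only the observer moves, away from the source, so f' = f · (v − v_o)/v.
f' = 858 × (343 − 53.3)/343 = 858 × 289.7/343 ≈ 725 Hz.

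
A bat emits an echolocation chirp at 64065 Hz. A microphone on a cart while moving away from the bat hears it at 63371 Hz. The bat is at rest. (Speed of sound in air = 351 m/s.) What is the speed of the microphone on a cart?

3.8 m/s

f' = f · (v − v_o)/v ⇒ v_o = v · |f'/f − 1|.
v_o = 351 × |63371/64065 − 1| = 351 × 0.01083 ≈ 3.8 m/s.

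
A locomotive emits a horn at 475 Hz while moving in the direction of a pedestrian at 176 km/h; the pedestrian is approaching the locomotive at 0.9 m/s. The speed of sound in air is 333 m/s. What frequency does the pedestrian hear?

558 Hz

176 km/h = 48.89 m/s.
General Doppler shift: f' = f · (v + v_o)/(v − v_s).
f' = 475 × (333 + 0.9)/(333 − 48.89) = 475 × 333.9/284.11 ≈ 558 Hz.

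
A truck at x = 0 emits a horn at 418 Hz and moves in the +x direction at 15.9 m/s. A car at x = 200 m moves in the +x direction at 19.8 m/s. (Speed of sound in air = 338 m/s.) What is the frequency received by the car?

413 Hz

The observer lies on the +x side, so the source is heading toward the observer and the observer is heading away from the source.
With source approaching and observer receding, f' = f · (v − v_o)/(v − v_s).
f' = 418 × (338 − 19.8)/(338 − 15.9) = 418 × 318.2/322.1 ≈ 413 Hz.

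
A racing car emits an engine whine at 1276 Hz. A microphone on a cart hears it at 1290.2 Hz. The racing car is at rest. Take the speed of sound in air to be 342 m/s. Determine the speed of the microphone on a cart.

3.8 m/s

f' > f, so the microphone on a cart is approaching.
f' = f · (v + v_o)/v ⇒ v_o = v · |f'/f − 1|.
v_o = 342 × |1290.2/1276 − 1| = 342 × 0.01113 ≈ 3.8 m/s.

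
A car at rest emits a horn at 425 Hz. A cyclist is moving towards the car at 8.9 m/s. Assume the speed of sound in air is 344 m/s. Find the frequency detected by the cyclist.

436 Hz

Moving observer, stationary source: f' = f · (v + v_o)/v.
f' = 425 × (344 + 8.9)/344 = 425 × 352.9/344 ≈ 436 Hz.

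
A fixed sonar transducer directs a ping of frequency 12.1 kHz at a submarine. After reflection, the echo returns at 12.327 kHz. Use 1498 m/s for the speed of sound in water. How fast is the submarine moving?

13.9 m/s

Double Doppler shift off a moving reflector: f₂ = f₀ · (v + u)/(v − u) (u > 0 toward emitter).
Rearranging, u = v · (f₂ − f₀)/(f₂ + f₀) = 1498 × 0.227/24.427 ≈ 13.9 m/s.
So the submarine is moving at 13.9 m/s toward the emitter.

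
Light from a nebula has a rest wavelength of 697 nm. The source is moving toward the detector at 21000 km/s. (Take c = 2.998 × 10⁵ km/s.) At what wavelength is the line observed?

649.8 nm

β = v/c = 21000/299800 = 0.0700.
Relativistic Doppler for wavelength: λ' = λ₀ · √((1 − β)/(1 + β)).
λ' = 697 × √(0.9300/1.0700) = 697 × 0.93224 ≈ 649.8 nm.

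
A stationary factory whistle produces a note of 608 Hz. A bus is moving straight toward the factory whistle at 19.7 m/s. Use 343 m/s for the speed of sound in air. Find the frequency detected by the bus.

Only the observer moves, toward the source, so f' = f · (v + v_o)/v.
f' = 608 × (343 + 19.7)/343 = 608 × 362.7/343 ≈ 643 Hz.

643 Hz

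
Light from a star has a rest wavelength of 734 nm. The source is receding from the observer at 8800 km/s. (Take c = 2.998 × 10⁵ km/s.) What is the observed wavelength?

755.9 nm

β = v/c = 8800/299800 = 0.0294.
Relativistic Doppler for wavelength: λ' = λ₀ · √((1 + β)/(1 − β)).
λ' = 734 × √(1.0294/0.9706) = 734 × 1.02980 ≈ 755.9 nm.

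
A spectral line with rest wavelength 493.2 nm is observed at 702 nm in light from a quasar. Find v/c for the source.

λ'/λ₀ = 1.4234 > 1 (redshift), so the source is receding.
λ'/λ₀ = √((1 + β)/(1 − β)) for a receding source ⇒ β = (r² − 1)/(r² + 1) with r = λ'/λ₀.
β = (2.0259 − 1)/(2.0259 + 1) ≈ 0.339.

0.339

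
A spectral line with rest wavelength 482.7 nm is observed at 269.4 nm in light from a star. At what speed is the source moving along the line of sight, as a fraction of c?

0.525

λ'/λ₀ = 0.5581 < 1 (blueshift), so the source is approaching.
λ'/λ₀ = √((1 − β)/(1 + β)) for an approaching source ⇒ β = (1 − r²)/(1 + r²) with r = λ'/λ₀.
β = (1 − 0.3115)/(1 + 0.3115) ≈ 0.525.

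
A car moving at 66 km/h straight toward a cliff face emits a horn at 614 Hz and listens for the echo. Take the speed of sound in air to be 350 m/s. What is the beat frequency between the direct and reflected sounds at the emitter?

68 Hz

66 km/h = 18.33 m/s.
The cliff face receives the sound from a moving source: f₁ = f₀ · v/(v − v_e) = 614 × 350/331.67 ≈ 647.9 Hz.
On the return leg the car is a moving observer: f₂ = f₁ · (v + v_e)/v = 647.9 × 368.33/350 ≈ 681.9 Hz.
Equivalently f₂ = f₀ · (v + v_e)/(v − v_e).
Beat against the emitted tone: |f₂ − f₀| = 2v_e·f₀/(v − v_e) = 2 × 18.33 × 614/331.67 ≈ 68 Hz.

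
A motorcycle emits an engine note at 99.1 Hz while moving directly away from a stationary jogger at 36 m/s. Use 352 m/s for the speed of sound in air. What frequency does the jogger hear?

90 Hz

Only the source moves, away from the listener, so f' = f · v/(v + v_s).
f' = 99.1 × 352/(352 + 36) = 99.1 × 352/388 ≈ 90 Hz.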